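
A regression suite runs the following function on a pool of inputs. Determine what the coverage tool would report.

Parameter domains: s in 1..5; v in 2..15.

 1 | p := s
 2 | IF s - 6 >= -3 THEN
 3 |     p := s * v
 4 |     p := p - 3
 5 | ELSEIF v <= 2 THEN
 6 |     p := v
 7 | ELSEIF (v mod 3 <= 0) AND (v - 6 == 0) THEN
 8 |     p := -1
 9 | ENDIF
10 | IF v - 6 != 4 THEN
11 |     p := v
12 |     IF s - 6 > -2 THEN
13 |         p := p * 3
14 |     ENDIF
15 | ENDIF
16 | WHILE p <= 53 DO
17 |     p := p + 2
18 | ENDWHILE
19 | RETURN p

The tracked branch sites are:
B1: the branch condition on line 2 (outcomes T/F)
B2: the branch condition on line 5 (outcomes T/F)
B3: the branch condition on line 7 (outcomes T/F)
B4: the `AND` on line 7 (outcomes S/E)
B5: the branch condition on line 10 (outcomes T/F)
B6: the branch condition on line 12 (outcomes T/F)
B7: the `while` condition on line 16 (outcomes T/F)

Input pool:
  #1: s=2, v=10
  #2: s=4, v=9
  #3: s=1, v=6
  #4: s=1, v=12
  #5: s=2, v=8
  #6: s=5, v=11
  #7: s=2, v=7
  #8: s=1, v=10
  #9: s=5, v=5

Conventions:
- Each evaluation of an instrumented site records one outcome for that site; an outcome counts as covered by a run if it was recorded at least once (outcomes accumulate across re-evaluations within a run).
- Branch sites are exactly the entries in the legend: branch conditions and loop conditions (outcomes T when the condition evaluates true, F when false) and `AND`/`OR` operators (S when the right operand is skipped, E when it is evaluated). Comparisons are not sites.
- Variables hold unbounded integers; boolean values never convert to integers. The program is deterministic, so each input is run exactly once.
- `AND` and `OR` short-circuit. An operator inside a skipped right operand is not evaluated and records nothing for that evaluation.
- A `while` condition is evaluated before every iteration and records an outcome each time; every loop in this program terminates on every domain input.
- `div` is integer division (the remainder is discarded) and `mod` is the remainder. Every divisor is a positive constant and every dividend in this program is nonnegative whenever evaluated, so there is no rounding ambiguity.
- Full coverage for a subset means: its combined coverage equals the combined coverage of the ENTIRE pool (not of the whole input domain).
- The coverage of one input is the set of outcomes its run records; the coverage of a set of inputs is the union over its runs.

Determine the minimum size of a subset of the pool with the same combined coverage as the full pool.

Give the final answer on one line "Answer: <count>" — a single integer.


input #1 (s=2, v=10): events B1->F, B2->F, B4->S, B3->F, B5->F, B7->T, B7->T, B7->T, B7->T, B7->T, B7->T, B7->T, B7->T, B7->T, ...; covers B1=F, B2=F, B3=F, B4=S, B5=F, B7=T, B7=F
input #2 (s=4, v=9): events B1->T, B5->T, B6->F, B7->T, B7->T, B7->T, B7->T, B7->T, B7->T, B7->T, B7->T, B7->T, B7->T, B7->T, ...; covers B1=T, B5=T, B6=F, B7=T, B7=F
input #3 (s=1, v=6): events B1->F, B2->F, B4->E, B3->T, B5->T, B6->F, B7->T, B7->T, B7->T, B7->T, B7->T, B7->T, B7->T, B7->T, ...; covers B1=F, B2=F, B3=T, B4=E, B5=T, B6=F, B7=T, B7=F
input #4 (s=1, v=12): events B1->F, B2->F, B4->E, B3->F, B5->T, B6->F, B7->T, B7->T, B7->T, B7->T, B7->T, B7->T, B7->T, B7->T, ...; covers B1=F, B2=F, B3=F, B4=E, B5=T, B6=F, B7=T, B7=F
input #5 (s=2, v=8): events B1->F, B2->F, B4->S, B3->F, B5->T, B6->F, B7->T, B7->T, B7->T, B7->T, B7->T, B7->T, B7->T, B7->T, ...; covers B1=F, B2=F, B3=F, B4=S, B5=T, B6=F, B7=T, B7=F
input #6 (s=5, v=11): events B1->T, B5->T, B6->T, B7->T, B7->T, B7->T, B7->T, B7->T, B7->T, B7->T, B7->T, B7->T, B7->T, B7->T, ...; covers B1=T, B5=T, B6=T, B7=T, B7=F
input #7 (s=2, v=7): events B1->F, B2->F, B4->S, B3->F, B5->T, B6->F, B7->T, B7->T, B7->T, B7->T, B7->T, B7->T, B7->T, B7->T, ...; covers B1=F, B2=F, B3=F, B4=S, B5=T, B6=F, B7=T, B7=F
input #8 (s=1, v=10): events B1->F, B2->F, B4->S, B3->F, B5->F, B7->T, B7->T, B7->T, B7->T, B7->T, B7->T, B7->T, B7->T, B7->T, ...; covers B1=F, B2=F, B3=F, B4=S, B5=F, B7=T, B7=F
input #9 (s=5, v=5): events B1->T, B5->T, B6->T, B7->T, B7->T, B7->T, B7->T, B7->T, B7->T, B7->T, B7->T, B7->T, B7->T, B7->T, ...; covers B1=T, B5=T, B6=T, B7=T, B7=F
pool-wide coverage (13 outcomes): B1=T, B1=F, B2=F, B3=T, B3=F, B4=S, B4=E, B5=T, B5=F, B6=T, B6=F, B7=T, B7=F
no size-1 subset reaches all 13 outcomes (best union: 8/13)
no size-2 subset reaches all 13 outcomes (best union: 11/13)
inputs {1, 3, 6} (size 3) cover everything; no size-3 subset with a lexicographically smaller index list covers all 13
Answer: 3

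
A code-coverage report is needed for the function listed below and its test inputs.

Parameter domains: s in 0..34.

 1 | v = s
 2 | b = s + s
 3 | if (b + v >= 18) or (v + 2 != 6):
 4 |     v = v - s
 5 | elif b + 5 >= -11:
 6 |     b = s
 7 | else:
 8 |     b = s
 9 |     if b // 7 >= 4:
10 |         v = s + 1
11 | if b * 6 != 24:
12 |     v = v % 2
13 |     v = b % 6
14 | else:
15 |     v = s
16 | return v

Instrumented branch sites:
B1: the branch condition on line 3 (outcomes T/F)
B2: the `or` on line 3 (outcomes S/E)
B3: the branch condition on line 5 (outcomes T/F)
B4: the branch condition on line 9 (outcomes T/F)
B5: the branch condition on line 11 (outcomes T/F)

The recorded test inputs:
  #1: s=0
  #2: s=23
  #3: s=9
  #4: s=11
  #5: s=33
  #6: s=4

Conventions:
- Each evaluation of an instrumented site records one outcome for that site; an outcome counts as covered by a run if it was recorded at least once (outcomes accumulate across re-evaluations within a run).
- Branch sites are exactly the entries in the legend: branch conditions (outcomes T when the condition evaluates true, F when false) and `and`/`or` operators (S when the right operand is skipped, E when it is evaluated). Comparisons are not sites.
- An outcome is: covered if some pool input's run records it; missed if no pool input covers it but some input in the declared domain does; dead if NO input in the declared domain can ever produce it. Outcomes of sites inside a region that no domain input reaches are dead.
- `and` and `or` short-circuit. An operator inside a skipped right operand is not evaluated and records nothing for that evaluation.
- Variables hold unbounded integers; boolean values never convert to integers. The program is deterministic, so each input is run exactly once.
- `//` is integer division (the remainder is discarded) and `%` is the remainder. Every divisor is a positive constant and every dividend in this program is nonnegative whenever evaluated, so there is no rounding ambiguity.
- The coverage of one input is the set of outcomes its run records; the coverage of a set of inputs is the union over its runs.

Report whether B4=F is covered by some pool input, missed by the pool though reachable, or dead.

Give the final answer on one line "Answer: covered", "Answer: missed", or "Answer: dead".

no pool input records B4=F
checking all 35 inputs in the declared domain: B4=F is never recorded -> dead

Answer: dead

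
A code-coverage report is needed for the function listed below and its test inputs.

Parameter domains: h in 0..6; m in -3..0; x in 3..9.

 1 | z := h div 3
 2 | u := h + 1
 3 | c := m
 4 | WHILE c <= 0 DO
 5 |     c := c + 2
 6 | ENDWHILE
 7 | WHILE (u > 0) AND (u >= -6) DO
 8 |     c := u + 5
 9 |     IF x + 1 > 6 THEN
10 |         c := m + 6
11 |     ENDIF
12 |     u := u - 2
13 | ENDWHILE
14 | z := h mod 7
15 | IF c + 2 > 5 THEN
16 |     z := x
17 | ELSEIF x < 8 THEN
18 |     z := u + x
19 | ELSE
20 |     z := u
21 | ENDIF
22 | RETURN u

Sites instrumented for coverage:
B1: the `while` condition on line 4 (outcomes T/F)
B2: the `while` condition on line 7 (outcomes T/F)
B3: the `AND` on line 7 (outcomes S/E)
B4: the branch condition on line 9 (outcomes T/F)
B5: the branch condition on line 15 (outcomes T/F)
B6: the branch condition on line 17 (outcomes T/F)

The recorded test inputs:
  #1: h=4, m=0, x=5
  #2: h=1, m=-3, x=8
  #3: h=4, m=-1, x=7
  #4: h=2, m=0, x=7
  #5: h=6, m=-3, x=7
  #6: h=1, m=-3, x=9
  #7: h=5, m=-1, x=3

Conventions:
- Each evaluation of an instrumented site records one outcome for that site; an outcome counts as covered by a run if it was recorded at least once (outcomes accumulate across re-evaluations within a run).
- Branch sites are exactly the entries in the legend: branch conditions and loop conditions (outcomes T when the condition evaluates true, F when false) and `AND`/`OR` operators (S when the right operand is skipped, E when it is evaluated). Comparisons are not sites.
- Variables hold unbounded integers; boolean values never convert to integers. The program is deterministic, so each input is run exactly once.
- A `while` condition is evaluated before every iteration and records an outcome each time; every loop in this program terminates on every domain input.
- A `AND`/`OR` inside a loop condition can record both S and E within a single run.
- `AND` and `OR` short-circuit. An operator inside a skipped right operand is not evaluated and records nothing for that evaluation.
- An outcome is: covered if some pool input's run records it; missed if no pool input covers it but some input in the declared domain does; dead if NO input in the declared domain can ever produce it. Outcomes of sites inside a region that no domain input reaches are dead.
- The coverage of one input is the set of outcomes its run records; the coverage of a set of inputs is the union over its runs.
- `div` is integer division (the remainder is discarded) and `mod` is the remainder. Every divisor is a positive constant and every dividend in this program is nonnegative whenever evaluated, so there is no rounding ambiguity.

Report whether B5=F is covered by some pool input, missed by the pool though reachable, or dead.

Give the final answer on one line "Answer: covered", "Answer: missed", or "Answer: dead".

B5=F is recorded by pool input(s) 2, 5, 6 -> covered

Answer: covered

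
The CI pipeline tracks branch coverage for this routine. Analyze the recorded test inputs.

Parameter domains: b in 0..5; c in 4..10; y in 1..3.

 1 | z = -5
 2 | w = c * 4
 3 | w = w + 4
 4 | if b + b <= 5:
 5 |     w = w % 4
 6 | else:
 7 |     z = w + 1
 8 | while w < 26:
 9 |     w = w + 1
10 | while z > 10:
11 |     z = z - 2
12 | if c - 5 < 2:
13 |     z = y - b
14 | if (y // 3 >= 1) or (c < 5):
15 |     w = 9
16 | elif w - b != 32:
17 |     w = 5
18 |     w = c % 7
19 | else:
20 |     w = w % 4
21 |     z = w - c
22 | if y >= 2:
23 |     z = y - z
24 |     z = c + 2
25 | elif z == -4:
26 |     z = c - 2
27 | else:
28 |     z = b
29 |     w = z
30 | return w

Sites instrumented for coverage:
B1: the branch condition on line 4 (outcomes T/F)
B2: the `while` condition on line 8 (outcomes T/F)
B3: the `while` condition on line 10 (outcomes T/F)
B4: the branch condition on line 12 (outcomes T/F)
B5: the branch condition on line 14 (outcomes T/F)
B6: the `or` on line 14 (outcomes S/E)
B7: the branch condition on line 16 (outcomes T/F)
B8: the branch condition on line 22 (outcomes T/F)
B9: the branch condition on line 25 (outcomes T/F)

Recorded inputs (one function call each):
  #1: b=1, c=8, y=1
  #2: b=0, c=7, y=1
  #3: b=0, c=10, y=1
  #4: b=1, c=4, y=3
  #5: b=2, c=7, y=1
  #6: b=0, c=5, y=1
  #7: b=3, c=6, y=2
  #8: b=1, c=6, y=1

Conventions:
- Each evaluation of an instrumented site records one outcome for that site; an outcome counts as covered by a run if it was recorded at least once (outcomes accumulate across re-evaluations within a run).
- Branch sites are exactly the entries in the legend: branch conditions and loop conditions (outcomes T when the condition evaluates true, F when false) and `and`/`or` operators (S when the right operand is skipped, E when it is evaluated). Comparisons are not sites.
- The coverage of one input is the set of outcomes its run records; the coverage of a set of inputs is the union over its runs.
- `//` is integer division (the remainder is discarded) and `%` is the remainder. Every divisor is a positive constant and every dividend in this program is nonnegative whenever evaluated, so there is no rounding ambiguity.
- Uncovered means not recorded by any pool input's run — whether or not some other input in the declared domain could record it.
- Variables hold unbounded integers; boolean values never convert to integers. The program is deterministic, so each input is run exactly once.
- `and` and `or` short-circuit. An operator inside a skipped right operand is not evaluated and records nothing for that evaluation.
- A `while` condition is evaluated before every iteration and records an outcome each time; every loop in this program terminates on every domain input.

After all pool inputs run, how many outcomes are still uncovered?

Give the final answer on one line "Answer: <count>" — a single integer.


input #1, b=1, c=8, y=1: events B1->T, B2->T, B2->T, B2->T, B2->T, B2->T, B2->T, B2->T, B2->T, B2->T, B2->T, B2->T, B2->T, B2->T, ...; outcomes B1=T, B2=T, B2=F, B3=F, B4=F, B5=F, B6=E, B7=T, B8=F, B9=F
input #2, b=0, c=7, y=1: events B1->T, B2->T, B2->T, B2->T, B2->T, B2->T, B2->T, B2->T, B2->T, B2->T, B2->T, B2->T, B2->T, B2->T, ...; outcomes B1=T, B2=T, B2=F, B3=F, B4=F, B5=F, B6=E, B7=T, B8=F, B9=F
input #3, b=0, c=10, y=1: events B1->T, B2->T, B2->T, B2->T, B2->T, B2->T, B2->T, B2->T, B2->T, B2->T, B2->T, B2->T, B2->T, B2->T, ...; outcomes B1=T, B2=T, B2=F, B3=F, B4=F, B5=F, B6=E, B7=T, B8=F, B9=F
input #4, b=1, c=4, y=3: events B1->T, B2->T, B2->T, B2->T, B2->T, B2->T, B2->T, B2->T, B2->T, B2->T, B2->T, B2->T, B2->T, B2->T, ...; outcomes B1=T, B2=T, B2=F, B3=F, B4=T, B5=T, B6=S, B8=T
input #5, b=2, c=7, y=1: events B1->T, B2->T, B2->T, B2->T, B2->T, B2->T, B2->T, B2->T, B2->T, B2->T, B2->T, B2->T, B2->T, B2->T, ...; outcomes B1=T, B2=T, B2=F, B3=F, B4=F, B5=F, B6=E, B7=T, B8=F, B9=F
input #6, b=0, c=5, y=1: events B1->T, B2->T, B2->T, B2->T, B2->T, B2->T, B2->T, B2->T, B2->T, B2->T, B2->T, B2->T, B2->T, B2->T, ...; outcomes B1=T, B2=T, B2=F, B3=F, B4=T, B5=F, B6=E, B7=T, B8=F, B9=F
input #7, b=3, c=6, y=2: events B1->F, B2->F, B3->T, B3->T, B3->T, B3->T, B3->T, B3->T, B3->T, B3->T, B3->T, B3->T, B3->F, B4->T, ...; outcomes B1=F, B2=F, B3=T, B3=F, B4=T, B5=F, B6=E, B7=T, B8=T
input #8, b=1, c=6, y=1: events B1->T, B2->T, B2->T, B2->T, B2->T, B2->T, B2->T, B2->T, B2->T, B2->T, B2->T, B2->T, B2->T, B2->T, ...; outcomes B1=T, B2=T, B2=F, B3=F, B4=T, B5=F, B6=E, B7=T, B8=F, B9=F
union over the pool: B1=T, B1=F, B2=T, B2=F, B3=T, B3=F, B4=T, B4=F, B5=T, B5=F, B6=S, B6=E, B7=T, B8=T, B8=F, B9=F
uncovered (2 of 18): B7=F, B9=T
Answer: 2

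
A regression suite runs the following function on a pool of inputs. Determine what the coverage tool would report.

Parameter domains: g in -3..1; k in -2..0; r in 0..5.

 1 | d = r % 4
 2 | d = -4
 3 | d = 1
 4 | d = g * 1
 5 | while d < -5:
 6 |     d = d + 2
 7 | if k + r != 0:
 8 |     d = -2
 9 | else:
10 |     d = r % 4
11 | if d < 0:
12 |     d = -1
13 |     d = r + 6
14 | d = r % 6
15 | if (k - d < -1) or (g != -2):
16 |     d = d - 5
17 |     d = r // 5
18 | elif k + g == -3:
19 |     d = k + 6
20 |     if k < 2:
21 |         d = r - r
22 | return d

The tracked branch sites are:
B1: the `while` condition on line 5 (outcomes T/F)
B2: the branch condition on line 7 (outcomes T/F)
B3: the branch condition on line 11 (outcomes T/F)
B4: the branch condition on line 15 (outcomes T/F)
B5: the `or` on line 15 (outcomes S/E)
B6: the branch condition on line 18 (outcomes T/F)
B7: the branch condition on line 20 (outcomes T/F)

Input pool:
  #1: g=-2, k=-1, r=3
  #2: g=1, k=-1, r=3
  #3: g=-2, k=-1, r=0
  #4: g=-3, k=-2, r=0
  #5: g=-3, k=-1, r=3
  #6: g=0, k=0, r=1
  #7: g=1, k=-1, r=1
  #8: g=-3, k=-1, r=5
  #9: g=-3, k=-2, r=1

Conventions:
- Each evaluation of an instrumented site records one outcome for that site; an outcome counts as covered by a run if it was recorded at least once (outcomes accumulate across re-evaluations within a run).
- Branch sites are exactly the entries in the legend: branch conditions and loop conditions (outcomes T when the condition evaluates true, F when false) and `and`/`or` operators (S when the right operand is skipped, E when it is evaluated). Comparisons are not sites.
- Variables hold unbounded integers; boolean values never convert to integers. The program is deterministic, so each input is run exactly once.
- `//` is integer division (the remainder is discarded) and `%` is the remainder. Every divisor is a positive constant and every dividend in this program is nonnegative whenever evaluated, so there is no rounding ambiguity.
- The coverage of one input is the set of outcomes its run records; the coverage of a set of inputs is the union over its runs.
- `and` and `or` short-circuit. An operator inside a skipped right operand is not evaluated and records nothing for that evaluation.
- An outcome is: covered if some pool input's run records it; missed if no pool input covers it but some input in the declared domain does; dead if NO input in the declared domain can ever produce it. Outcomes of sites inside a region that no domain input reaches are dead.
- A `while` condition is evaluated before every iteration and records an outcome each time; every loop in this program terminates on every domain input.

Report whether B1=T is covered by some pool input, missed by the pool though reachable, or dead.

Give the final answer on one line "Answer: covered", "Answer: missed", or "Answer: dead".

no pool input records B1=T
checking all 90 inputs in the declared domain: B1=T is never recorded -> dead

Answer: dead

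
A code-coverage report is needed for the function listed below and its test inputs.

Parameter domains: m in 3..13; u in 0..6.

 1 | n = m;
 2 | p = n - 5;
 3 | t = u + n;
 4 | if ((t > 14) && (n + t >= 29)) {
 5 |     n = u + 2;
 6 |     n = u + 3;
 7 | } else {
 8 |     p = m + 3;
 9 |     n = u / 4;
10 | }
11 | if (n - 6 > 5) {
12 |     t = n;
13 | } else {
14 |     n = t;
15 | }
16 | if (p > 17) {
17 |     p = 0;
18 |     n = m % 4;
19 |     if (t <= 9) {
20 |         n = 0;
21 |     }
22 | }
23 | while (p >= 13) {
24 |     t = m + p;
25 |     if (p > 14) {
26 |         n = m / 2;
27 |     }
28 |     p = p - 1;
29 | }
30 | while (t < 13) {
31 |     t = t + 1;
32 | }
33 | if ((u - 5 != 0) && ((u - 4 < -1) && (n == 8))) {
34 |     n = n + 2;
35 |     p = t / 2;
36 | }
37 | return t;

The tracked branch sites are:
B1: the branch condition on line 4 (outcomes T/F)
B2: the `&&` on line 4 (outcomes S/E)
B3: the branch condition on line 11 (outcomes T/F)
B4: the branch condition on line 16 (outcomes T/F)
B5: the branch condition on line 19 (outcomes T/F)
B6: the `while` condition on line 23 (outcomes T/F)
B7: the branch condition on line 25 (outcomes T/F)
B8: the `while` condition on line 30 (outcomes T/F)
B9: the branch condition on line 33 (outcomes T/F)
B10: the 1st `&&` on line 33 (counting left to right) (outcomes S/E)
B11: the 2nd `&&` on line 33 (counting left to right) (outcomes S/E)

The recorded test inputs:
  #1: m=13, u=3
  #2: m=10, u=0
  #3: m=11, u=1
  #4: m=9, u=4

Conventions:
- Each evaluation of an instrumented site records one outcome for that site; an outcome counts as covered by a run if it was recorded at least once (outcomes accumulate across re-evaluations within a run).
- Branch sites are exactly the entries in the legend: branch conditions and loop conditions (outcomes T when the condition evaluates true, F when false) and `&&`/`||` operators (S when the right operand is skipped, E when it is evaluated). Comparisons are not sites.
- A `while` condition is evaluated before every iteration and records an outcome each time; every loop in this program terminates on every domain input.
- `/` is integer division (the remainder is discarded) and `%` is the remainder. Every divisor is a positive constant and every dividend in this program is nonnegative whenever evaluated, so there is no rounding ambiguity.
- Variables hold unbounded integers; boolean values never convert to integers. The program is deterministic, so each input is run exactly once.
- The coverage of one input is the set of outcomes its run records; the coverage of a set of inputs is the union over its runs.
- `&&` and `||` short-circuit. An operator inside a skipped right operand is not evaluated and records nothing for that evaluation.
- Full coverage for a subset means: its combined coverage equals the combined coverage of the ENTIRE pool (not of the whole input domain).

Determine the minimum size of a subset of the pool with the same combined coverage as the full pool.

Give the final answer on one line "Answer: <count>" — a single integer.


run #1 (m=13, u=3) records B1=T, B2=E, B3=F, B4=F, B6=F, B8=F, B9=F, B10=E, B11=S
run #2 (m=10, u=0) records B1=F, B2=S, B3=F, B4=F, B6=T, B6=F, B7=F, B8=F, B9=F, B10=E, B11=E
run #3 (m=11, u=1) records B1=F, B2=S, B3=F, B4=F, B6=T, B6=F, B7=F, B8=F, B9=F, B10=E, B11=E
run #4 (m=9, u=4) records B1=F, B2=S, B3=F, B4=F, B6=F, B8=F, B9=F, B10=E, B11=S
union over all inputs: B1=T, B1=F, B2=S, B2=E, B3=F, B4=F, B6=T, B6=F, B7=F, B8=F, B9=F, B10=E, B11=S, B11=E (14 outcomes)
size 1 is not enough: best union over all size-1 subsets is 11/14
at size 2, {1, 2} reaches all 14 outcomes; every lexicographically earlier size-2 subset fails
Answer: 2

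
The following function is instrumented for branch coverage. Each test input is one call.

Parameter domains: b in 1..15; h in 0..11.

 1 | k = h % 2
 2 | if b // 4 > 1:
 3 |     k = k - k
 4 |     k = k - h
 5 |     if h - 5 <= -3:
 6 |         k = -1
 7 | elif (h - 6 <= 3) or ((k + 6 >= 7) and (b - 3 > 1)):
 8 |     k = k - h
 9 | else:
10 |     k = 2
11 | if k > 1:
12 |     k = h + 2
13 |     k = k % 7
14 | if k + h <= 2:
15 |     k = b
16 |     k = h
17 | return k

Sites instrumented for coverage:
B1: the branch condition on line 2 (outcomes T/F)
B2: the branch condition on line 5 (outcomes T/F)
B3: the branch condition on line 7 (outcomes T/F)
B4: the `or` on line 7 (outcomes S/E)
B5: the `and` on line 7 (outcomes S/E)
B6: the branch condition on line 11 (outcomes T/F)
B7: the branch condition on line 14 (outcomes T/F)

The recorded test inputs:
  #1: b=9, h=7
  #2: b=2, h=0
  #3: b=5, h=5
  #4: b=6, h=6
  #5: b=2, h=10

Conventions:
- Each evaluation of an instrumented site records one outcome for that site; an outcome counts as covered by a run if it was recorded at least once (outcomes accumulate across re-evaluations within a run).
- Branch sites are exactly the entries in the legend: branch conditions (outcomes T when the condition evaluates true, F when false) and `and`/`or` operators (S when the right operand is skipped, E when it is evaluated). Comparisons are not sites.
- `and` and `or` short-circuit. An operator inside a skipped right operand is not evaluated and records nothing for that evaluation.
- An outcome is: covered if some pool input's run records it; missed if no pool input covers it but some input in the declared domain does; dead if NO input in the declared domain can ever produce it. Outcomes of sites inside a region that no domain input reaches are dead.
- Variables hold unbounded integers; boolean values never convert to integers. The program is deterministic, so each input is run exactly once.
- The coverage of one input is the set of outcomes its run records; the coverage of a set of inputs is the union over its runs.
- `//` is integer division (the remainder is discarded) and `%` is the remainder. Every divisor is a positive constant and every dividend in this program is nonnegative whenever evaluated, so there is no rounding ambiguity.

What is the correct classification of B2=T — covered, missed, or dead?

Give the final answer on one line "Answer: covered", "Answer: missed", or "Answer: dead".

no pool input records B2=T
but domain input (b=8, h=0) does record it -> reachable, so missed

Answer: missed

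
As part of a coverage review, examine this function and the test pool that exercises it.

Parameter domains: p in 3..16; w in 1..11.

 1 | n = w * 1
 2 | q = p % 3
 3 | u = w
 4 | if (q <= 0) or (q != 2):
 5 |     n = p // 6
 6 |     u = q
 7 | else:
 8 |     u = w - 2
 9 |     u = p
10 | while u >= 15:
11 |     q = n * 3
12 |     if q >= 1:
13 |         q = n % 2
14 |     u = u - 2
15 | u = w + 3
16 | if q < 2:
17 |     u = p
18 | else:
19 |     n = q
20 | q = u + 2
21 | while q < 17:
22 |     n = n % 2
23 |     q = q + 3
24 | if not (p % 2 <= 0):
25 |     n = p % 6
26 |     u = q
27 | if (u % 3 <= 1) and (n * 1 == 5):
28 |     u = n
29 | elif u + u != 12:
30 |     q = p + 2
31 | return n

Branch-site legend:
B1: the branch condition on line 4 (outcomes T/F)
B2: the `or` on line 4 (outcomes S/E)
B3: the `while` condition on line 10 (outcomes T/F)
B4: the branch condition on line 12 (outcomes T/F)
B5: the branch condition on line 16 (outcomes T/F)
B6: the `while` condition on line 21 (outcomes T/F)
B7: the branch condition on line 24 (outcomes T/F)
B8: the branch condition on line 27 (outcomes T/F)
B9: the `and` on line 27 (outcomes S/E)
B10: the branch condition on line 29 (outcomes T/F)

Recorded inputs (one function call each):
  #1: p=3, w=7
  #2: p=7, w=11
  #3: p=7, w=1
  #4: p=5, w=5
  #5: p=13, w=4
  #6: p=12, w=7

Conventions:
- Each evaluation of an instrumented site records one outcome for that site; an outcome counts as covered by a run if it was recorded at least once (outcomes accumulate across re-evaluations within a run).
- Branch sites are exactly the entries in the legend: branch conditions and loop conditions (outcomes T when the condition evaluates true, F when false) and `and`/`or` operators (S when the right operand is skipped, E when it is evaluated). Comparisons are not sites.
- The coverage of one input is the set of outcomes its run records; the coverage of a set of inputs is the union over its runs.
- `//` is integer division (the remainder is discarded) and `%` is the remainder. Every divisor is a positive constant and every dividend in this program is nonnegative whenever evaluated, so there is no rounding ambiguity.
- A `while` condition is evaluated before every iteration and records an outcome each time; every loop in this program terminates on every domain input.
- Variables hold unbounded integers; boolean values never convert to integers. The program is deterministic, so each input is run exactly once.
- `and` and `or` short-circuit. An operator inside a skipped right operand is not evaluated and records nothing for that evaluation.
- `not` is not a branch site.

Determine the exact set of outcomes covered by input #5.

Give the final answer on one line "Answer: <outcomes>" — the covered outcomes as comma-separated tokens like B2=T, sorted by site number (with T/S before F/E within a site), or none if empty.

Simulating input #5 (p=13, w=4) step by step:
  B2->E, B1->T, B3->F, B5->T, B6->T, B6->F, B7->T, B9->E, B8->F, B10->T
as a set, this run covers: B1=T, B2=E, B3=F, B5=T, B6=T, B6=F, B7=T, B8=F, B9=E, B10=T

Answer: B1=T, B2=E, B3=F, B5=T, B6=T, B6=F, B7=T, B8=F, B9=E, B10=T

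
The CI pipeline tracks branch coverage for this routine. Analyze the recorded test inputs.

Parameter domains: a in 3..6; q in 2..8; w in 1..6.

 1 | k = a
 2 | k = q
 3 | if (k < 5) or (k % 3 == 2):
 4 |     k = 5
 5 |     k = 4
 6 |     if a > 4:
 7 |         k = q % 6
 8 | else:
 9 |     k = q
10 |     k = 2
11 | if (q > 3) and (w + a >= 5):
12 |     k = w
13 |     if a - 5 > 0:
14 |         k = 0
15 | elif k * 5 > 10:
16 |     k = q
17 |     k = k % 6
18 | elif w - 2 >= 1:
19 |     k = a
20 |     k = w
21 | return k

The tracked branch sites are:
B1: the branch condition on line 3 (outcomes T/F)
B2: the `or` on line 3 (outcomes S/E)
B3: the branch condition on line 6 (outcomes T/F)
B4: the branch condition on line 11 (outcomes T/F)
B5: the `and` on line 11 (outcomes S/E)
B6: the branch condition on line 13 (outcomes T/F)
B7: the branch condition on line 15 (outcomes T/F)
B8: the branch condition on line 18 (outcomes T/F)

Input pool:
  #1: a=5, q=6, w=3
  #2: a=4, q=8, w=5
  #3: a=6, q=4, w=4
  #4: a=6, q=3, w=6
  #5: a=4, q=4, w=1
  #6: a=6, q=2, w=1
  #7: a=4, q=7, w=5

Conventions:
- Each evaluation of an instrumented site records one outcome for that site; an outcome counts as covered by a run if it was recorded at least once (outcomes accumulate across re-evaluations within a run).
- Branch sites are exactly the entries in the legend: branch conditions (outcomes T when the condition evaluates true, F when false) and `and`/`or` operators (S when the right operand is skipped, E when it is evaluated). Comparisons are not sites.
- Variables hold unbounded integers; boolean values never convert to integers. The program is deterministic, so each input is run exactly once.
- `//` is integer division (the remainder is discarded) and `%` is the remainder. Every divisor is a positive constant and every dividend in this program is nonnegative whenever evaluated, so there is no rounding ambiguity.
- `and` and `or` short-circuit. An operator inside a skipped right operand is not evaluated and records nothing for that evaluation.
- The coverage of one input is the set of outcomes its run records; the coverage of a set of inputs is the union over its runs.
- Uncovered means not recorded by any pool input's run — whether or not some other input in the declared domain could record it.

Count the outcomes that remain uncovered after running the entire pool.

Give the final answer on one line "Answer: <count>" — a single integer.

input #1, a=5, q=6, w=3: events B2->E, B1->F, B5->E, B4->T, B6->F; outcomes B1=F, B2=E, B4=T, B5=E, B6=F
input #2, a=4, q=8, w=5: events B2->E, B1->T, B3->F, B5->E, B4->T, B6->F; outcomes B1=T, B2=E, B3=F, B4=T, B5=E, B6=F
input #3, a=6, q=4, w=4: events B2->S, B1->T, B3->T, B5->E, B4->T, B6->T; outcomes B1=T, B2=S, B3=T, B4=T, B5=E, B6=T
input #4, a=6, q=3, w=6: events B2->S, B1->T, B3->T, B5->S, B4->F, B7->T; outcomes B1=T, B2=S, B3=T, B4=F, B5=S, B7=T
input #5, a=4, q=4, w=1: events B2->S, B1->T, B3->F, B5->E, B4->T, B6->F; outcomes B1=T, B2=S, B3=F, B4=T, B5=E, B6=F
input #6, a=6, q=2, w=1: events B2->S, B1->T, B3->T, B5->S, B4->F, B7->F, B8->F; outcomes B1=T, B2=S, B3=T, B4=F, B5=S, B7=F, B8=F
input #7, a=4, q=7, w=5: events B2->E, B1->F, B5->E, B4->T, B6->F; outcomes B1=F, B2=E, B4=T, B5=E, B6=F
union over the pool: B1=T, B1=F, B2=S, B2=E, B3=T, B3=F, B4=T, B4=F, B5=S, B5=E, B6=T, B6=F, B7=T, B7=F, B8=F
uncovered (1 of 16): B8=T

Answer: 1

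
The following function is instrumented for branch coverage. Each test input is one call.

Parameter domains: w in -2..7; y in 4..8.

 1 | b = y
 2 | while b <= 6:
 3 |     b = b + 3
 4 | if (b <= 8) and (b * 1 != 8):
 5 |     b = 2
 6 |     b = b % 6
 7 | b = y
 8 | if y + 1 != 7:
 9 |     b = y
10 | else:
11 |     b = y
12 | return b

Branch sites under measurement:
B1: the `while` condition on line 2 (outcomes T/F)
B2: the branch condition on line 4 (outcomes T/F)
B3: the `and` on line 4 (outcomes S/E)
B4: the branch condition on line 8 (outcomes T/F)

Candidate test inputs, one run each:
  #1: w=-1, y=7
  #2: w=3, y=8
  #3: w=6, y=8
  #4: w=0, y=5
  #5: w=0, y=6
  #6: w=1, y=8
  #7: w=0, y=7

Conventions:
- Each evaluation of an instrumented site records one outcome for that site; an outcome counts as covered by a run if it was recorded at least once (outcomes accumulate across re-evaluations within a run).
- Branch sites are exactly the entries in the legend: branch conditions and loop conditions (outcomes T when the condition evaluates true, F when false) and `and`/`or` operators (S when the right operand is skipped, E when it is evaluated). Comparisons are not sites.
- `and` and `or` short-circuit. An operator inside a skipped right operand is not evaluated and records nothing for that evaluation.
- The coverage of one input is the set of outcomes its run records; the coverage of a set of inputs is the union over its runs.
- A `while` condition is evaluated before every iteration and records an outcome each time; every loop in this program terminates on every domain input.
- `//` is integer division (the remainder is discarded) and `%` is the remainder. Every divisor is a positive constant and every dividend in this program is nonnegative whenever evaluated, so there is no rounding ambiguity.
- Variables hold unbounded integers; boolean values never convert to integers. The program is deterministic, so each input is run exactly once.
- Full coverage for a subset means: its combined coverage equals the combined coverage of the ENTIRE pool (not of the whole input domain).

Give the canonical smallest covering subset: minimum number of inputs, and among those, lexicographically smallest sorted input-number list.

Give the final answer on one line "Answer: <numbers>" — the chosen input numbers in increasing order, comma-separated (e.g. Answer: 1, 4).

test 1 (w=-1, y=7) hits B1=F, B2=T, B3=E, B4=T
test 2 (w=3, y=8) hits B1=F, B2=F, B3=E, B4=T
test 3 (w=6, y=8) hits B1=F, B2=F, B3=E, B4=T
test 4 (w=0, y=5) hits B1=T, B1=F, B2=F, B3=E, B4=T
test 5 (w=0, y=6) hits B1=T, B1=F, B2=F, B3=S, B4=F
test 6 (w=1, y=8) hits B1=F, B2=F, B3=E, B4=T
test 7 (w=0, y=7) hits B1=F, B2=T, B3=E, B4=T
pool-wide coverage (8 outcomes): B1=T, B1=F, B2=T, B2=F, B3=S, B3=E, B4=T, B4=F
size 1 is not enough: best union over all size-1 subsets is 5/8
the canonical winner is {1, 5}: size 2, full 8-outcome coverage, earliest index list among size-2 covers

Answer: 1, 5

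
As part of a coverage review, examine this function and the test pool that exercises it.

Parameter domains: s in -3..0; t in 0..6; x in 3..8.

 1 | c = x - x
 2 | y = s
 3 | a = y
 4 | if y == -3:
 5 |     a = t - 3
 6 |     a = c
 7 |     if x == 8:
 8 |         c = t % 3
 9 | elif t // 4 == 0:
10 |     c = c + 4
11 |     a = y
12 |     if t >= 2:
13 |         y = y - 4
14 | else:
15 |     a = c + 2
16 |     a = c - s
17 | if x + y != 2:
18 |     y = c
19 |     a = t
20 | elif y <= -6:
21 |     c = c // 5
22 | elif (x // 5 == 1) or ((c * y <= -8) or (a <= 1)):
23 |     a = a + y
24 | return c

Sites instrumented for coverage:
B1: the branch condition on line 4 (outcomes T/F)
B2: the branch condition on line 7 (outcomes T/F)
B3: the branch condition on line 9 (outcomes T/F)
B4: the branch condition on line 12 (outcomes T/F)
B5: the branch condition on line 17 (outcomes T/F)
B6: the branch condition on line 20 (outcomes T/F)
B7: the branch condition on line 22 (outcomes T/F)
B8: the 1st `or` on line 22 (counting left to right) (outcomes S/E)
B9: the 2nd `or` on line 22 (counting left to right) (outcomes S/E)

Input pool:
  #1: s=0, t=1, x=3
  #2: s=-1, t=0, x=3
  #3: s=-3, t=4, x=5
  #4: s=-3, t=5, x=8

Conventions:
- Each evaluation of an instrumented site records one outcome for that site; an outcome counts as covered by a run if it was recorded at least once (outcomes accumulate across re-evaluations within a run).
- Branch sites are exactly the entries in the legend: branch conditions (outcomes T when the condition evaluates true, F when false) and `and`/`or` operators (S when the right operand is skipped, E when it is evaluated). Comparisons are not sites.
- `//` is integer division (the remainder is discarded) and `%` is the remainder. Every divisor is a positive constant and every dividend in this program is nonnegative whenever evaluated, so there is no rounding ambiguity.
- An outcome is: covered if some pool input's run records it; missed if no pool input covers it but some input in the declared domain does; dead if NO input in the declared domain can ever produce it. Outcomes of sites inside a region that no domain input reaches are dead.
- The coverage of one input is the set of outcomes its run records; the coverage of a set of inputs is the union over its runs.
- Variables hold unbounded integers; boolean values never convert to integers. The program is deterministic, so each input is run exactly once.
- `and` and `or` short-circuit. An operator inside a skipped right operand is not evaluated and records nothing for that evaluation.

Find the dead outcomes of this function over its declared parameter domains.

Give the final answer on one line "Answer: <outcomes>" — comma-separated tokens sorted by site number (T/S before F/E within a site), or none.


running all 168 domain inputs and tallying outcomes:
  reachable outcomes have witnesses, e.g. B1=T (e.g. s=-3, t=0, x=3), B1=F (e.g. s=-2, t=0, x=3), B2=T (e.g. s=-3, t=0, x=8), B2=F (e.g. s=-3, t=0, x=3)
Answer: none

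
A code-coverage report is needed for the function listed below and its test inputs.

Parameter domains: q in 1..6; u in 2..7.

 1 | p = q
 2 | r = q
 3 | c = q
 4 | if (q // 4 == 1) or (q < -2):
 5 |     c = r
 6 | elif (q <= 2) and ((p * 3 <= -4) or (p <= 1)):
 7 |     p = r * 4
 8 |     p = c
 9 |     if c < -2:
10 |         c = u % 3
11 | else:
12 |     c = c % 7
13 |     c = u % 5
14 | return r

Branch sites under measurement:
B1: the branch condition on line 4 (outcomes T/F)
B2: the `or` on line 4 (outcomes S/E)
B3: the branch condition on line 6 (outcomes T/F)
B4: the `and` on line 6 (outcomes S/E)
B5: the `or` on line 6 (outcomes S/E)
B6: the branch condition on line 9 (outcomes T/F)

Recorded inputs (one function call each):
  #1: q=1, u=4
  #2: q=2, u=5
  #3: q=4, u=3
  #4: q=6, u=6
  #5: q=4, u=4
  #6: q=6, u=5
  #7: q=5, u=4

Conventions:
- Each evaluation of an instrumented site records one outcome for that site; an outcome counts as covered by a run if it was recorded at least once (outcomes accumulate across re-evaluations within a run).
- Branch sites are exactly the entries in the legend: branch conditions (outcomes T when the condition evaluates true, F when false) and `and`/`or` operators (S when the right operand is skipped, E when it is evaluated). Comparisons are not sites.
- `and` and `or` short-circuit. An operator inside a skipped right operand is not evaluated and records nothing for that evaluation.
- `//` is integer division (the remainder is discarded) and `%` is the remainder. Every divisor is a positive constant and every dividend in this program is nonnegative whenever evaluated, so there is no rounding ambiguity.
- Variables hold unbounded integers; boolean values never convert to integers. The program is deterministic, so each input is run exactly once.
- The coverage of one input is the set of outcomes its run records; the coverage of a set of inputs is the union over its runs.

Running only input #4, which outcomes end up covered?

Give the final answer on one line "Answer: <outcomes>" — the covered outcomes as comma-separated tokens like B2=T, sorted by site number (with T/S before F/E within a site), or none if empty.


Event log for input #4 (q=6, u=6):
  B2->S, B1->T
collecting distinct outcomes: B1=T, B2=S
Answer: B1=T, B2=S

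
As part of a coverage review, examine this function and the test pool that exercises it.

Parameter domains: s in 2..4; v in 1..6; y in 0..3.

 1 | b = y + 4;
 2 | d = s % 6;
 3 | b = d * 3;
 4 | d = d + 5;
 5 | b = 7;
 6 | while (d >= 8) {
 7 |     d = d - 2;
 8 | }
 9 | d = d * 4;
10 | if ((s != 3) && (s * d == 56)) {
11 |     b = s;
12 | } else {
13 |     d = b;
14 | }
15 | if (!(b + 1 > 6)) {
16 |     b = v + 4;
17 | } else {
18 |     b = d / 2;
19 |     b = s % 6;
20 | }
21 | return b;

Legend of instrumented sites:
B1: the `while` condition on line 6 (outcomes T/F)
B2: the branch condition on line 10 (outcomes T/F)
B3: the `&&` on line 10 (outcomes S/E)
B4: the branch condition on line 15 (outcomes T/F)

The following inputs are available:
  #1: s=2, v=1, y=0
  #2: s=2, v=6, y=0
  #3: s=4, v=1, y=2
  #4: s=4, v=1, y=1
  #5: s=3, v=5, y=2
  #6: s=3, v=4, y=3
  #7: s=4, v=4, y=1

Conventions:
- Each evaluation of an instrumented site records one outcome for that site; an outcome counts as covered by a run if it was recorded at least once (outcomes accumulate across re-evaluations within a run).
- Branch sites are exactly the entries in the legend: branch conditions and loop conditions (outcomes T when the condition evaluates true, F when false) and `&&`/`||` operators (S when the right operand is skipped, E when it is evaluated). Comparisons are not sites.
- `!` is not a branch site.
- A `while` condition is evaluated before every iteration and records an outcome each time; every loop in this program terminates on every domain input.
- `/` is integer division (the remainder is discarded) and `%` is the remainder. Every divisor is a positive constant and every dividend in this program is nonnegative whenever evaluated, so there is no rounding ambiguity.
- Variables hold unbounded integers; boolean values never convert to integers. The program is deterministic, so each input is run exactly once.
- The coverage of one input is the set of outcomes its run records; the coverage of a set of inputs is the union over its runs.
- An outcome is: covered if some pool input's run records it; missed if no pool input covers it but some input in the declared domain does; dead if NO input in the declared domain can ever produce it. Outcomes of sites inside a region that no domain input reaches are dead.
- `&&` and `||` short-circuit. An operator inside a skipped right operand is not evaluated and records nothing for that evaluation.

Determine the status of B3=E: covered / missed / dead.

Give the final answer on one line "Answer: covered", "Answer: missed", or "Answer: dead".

B3=E is recorded by pool input(s) 1, 2, 3, 4, 7 -> covered

Answer: covered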